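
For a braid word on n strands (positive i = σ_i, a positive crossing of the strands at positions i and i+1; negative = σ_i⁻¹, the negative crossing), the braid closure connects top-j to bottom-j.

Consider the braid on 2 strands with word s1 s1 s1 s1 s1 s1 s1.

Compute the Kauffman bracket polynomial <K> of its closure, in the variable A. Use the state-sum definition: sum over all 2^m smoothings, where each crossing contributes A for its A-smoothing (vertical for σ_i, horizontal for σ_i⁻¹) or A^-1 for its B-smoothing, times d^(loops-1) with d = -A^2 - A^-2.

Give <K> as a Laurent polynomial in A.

Braid: s1 s1 s1 s1 s1 s1 s1 on 2 strands, 7 crossings.
Writhe w = (#positive) - (#negative) = 7 - 0 = 7.
State-sum expansion of <K>. There are 2^7 = 128 states.
Smooth each crossing (0=||, 1=⌣⌢); contribution A^(Σ sign_k(1-2s_k)) * d^(L-1).
Tabulate the states by total A-exponent and number of loops L (A-exp: L × count):
  A^7: L=2 ×1
  A^5: L=1 ×7
  A^3: L=2 ×21
  A^1: L=3 ×35
  A^-1: L=4 ×35
  A^-3: L=5 ×21
  A^-5: L=6 ×7
  A^-7: L=7 ×1
Each group contributes A^e * Σ count * d^(L-1):
Powers of d = -A^2 - A^-2: d^2 = A^4 + 2 + A^-4; d^3 = -A^6 - 3*A^2 - 3*A^-2 - A^-6; d^4 = A^8 + 4*A^4 + 6 + 4*A^-4 + A^-8; d^5 = -A^10 - 5*A^6 - 10*A^2 - 10*A^-2 - 5*A^-6 - A^-10; d^6 = A^12 + 6*A^8 + 15*A^4 + 20 + 15*A^-4 + 6*A^-8 + A^-12.
  A^7 * (d) = -A^9 - A^5
  A^5 * (7) = 7*A^5
  A^3 * (21*d) = -21*A^5 - 21*A
  A^1 * (35*d^2) = 35*A^5 + 70*A + 35*A^-3
  A^-1 * (35*d^3) = -35*A^5 - 105*A - 105*A^-3 - 35*A^-7
  A^-3 * (21*d^4) = 21*A^5 + 84*A + 126*A^-3 + 84*A^-7 + 21*A^-11
  A^-5 * (7*d^5) = -7*A^5 - 35*A - 70*A^-3 - 70*A^-7 - 35*A^-11 - 7*A^-15
  A^-7 * (d^6) = A^5 + 6*A + 15*A^-3 + 20*A^-7 + 15*A^-11 + 6*A^-15 + A^-19
Summing the groups: <K> = -A^9 - A + A^-3 - A^-7 + A^-11 - A^-15 + A^-19

Answer: -A^9 - A + A^-3 - A^-7 + A^-11 - A^-15 + A^-19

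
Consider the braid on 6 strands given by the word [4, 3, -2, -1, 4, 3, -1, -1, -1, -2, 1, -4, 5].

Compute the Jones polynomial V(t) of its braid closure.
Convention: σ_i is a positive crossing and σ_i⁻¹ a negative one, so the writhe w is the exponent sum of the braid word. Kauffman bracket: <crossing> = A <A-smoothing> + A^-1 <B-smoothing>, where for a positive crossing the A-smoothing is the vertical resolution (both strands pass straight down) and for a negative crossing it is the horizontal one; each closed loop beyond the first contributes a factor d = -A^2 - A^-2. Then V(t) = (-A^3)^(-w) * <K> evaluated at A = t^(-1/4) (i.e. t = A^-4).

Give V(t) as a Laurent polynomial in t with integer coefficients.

The presented braid s4 s3 s2^-1 s1^-1 s4 s3 s1^-1 s1^-1 s1^-1 s2^-1 s1 s4^-1 s5 on 6 strands reduces by inverse Markov moves (closure unchanged at each step):
  Destabilize: the word has the form β·s5 where s5 occurs only as the final letter (β ∈ B_5); drop it and the last strand → 5 strands.
  Deconjugate: the word is γ·β·γ⁻¹ with γ = s4 (prefix) and γ⁻¹ = s4^-1 (suffix); strip both.
Reduced to β = s3 s2^-1 s1^-1 s4 s3 s1^-1 s1^-1 s1^-1 s2^-1 s1 on 5 strands, 10 crossings.
Compute on β:
Braid: s3 s2^-1 s1^-1 s4 s3 s1^-1 s1^-1 s1^-1 s2^-1 s1 on 5 strands, 10 crossings.
Writhe w = (#positive) - (#negative) = 4 - 6 = -2.
Enumerate smoothing states for the bracket polynomial. There are 2^10 = 1024 states.
Smooth each crossing (0=||, 1=⌣⌢); contribution A^(Σ sign_k(1-2s_k)) * d^(L-1).
Tabulate the states by total A-exponent and number of loops L (A-exp: L × count):
  A^10: L=7 ×1
  A^8: L=6 ×10
  A^6: L=5 ×42, L=7 ×3
  A^4: L=4 ×95, L=6 ×24, L=8 ×1
  A^2: L=3 ×124, L=5 ×76, L=7 ×10
  A^0: L=2 ×90, L=4 ×126, L=6 ×35, L=8 ×1
  A^-2: L=1 ×28, L=3 ×116, L=5 ×61, L=7 ×5
  A^-4: L=2 ×50, L=4 ×60, L=6 ×10
  A^-6: L=1 ×5, L=3 ×29, L=5 ×11
  A^-8: L=2 ×4, L=4 ×6
  A^-10: L=3 ×1
Each group contributes A^e * Σ count * d^(L-1):
Powers of d = -A^2 - A^-2: d^2 = A^4 + 2 + A^-4; d^3 = -A^6 - 3*A^2 - 3*A^-2 - A^-6; d^4 = A^8 + 4*A^4 + 6 + 4*A^-4 + A^-8; d^5 = -A^10 - 5*A^6 - 10*A^2 - 10*A^-2 - 5*A^-6 - A^-10; d^6 = A^12 + 6*A^8 + 15*A^4 + 20 + 15*A^-4 + 6*A^-8 + A^-12; d^7 = -A^14 - 7*A^10 - 21*A^6 - 35*A^2 - 35*A^-2 - 21*A^-6 - 7*A^-10 - A^-14.
  A^10 * (d^6) = A^22 + 6*A^18 + 15*A^14 + 20*A^10 + 15*A^6 + 6*A^2 + A^-2
  A^8 * (10*d^5) = -10*A^18 - 50*A^14 - 100*A^10 - 100*A^6 - 50*A^2 - 10*A^-2
  A^6 * (42*d^4 + 3*d^6) = 3*A^18 + 60*A^14 + 213*A^10 + 312*A^6 + 213*A^2 + 60*A^-2 + 3*A^-6
  A^4 * (95*d^3 + 24*d^5 + d^7) = -A^18 - 31*A^14 - 236*A^10 - 560*A^6 - 560*A^2 - 236*A^-2 - 31*A^-6 - A^-10
  A^2 * (124*d^2 + 76*d^4 + 10*d^6) = 10*A^14 + 136*A^10 + 578*A^6 + 904*A^2 + 578*A^-2 + 136*A^-6 + 10*A^-10
  A^0 * (90*d + 126*d^3 + 35*d^5 + d^7) = -A^14 - 42*A^10 - 322*A^6 - 853*A^2 - 853*A^-2 - 322*A^-6 - 42*A^-10 - A^-14
  A^-2 * (28 + 116*d^2 + 61*d^4 + 5*d^6) = 5*A^10 + 91*A^6 + 435*A^2 + 726*A^-2 + 435*A^-6 + 91*A^-10 + 5*A^-14
  A^-4 * (50*d + 60*d^3 + 10*d^5) = -10*A^6 - 110*A^2 - 330*A^-2 - 330*A^-6 - 110*A^-10 - 10*A^-14
  A^-6 * (5 + 29*d^2 + 11*d^4) = 11*A^2 + 73*A^-2 + 129*A^-6 + 73*A^-10 + 11*A^-14
  A^-8 * (4*d + 6*d^3) = -6*A^-2 - 22*A^-6 - 22*A^-10 - 6*A^-14
  A^-10 * (d^2) = A^-6 + 2*A^-10 + A^-14
Summing the groups: <K> = A^22 - 2*A^18 + 3*A^14 - 4*A^10 + 4*A^6 - 4*A^2 + 3*A^-2 - A^-6 + A^-10
Normalise by the writhe: (-A^3)^(-w) = (-A^3)^(2) = A^6, so f(A) = A^6 * <K> = A^28 - 2*A^24 + 3*A^20 - 4*A^16 + 4*A^12 - 4*A^8 + 3*A^4 - 1 + A^-4.
Substitute A = t^(-1/4), i.e. A^e → t^(-e/4): V(t) = t - 1 + 3*t^-1 - 4*t^-2 + 4*t^-3 - 4*t^-4 + 3*t^-5 - 2*t^-6 + t^-7

Answer: t - 1 + 3*t^-1 - 4*t^-2 + 4*t^-3 - 4*t^-4 + 3*t^-5 - 2*t^-6 + t^-7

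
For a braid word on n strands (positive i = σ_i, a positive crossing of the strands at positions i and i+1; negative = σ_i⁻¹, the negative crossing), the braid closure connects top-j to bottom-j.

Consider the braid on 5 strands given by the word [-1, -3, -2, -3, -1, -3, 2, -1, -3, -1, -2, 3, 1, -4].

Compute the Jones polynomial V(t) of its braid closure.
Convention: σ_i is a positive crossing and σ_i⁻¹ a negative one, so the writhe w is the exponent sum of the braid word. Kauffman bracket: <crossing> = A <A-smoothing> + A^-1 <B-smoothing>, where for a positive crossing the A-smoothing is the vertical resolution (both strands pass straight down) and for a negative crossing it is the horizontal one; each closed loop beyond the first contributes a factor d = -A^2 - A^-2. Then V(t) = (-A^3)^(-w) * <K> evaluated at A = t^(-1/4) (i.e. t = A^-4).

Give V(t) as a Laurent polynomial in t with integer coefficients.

The presented braid s1^-1 s3^-1 s2^-1 s3^-1 s1^-1 s3^-1 s2 s1^-1 s3^-1 s1^-1 s2^-1 s3 s1 s4^-1 on 5 strands reduces by inverse Markov moves (closure unchanged at each step):
  Destabilize: the word has the form β·s4^-1 where s4^-1 occurs only as the final letter (β ∈ B_4); drop it and the last strand → 4 strands.
  Deconjugate: the word is γ·β·γ⁻¹ with γ = s1^-1 s3^-1 (prefix) and γ⁻¹ = s3 s1 (suffix); strip both.
Reduced to β = s2^-1 s3^-1 s1^-1 s3^-1 s2 s1^-1 s3^-1 s1^-1 s2^-1 on 4 strands, 9 crossings.
Compute on β:
Braid: s2^-1 s3^-1 s1^-1 s3^-1 s2 s1^-1 s3^-1 s1^-1 s2^-1 on 4 strands, 9 crossings.
Writhe w = (#positive) - (#negative) = 1 - 8 = -7.
Enumerate smoothing states for the bracket polynomial. There are 2^9 = 512 states.
Smooth each crossing (0=||, 1=⌣⌢); contribution A^(Σ sign_k(1-2s_k)) * d^(L-1).
Tabulate the states by total A-exponent and number of loops L (A-exp: L × count):
  A^9: L=6 ×1
  A^7: L=5 ×9
  A^5: L=4 ×35, L=6 ×1
  A^3: L=3 ×74, L=5 ×10
  A^1: L=2 ×85, L=4 ×41
  A^-1: L=1 ×42, L=3 ×80, L=5 ×4
  A^-3: L=2 ×65, L=4 ×19
  A^-5: L=1 ×9, L=3 ×26, L=5 ×1
  A^-7: L=2 ×6, L=4 ×3
  A^-9: L=3 ×1
Each group contributes A^e * Σ count * d^(L-1):
Powers of d = -A^2 - A^-2: d^2 = A^4 + 2 + A^-4; d^3 = -A^6 - 3*A^2 - 3*A^-2 - A^-6; d^4 = A^8 + 4*A^4 + 6 + 4*A^-4 + A^-8; d^5 = -A^10 - 5*A^6 - 10*A^2 - 10*A^-2 - 5*A^-6 - A^-10.
  A^9 * (d^5) = -A^19 - 5*A^15 - 10*A^11 - 10*A^7 - 5*A^3 - A^-1
  A^7 * (9*d^4) = 9*A^15 + 36*A^11 + 54*A^7 + 36*A^3 + 9*A^-1
  A^5 * (35*d^3 + d^5) = -A^15 - 40*A^11 - 115*A^7 - 115*A^3 - 40*A^-1 - A^-5
  A^3 * (74*d^2 + 10*d^4) = 10*A^11 + 114*A^7 + 208*A^3 + 114*A^-1 + 10*A^-5
  A^1 * (85*d + 41*d^3) = -41*A^7 - 208*A^3 - 208*A^-1 - 41*A^-5
  A^-1 * (42 + 80*d^2 + 4*d^4) = 4*A^7 + 96*A^3 + 226*A^-1 + 96*A^-5 + 4*A^-9
  A^-3 * (65*d + 19*d^3) = -19*A^3 - 122*A^-1 - 122*A^-5 - 19*A^-9
  A^-5 * (9 + 26*d^2 + d^4) = A^3 + 30*A^-1 + 67*A^-5 + 30*A^-9 + A^-13
  A^-7 * (6*d + 3*d^3) = -3*A^-1 - 15*A^-5 - 15*A^-9 - 3*A^-13
  A^-9 * (d^2) = A^-5 + 2*A^-9 + A^-13
Summing the groups: <K> = -A^19 + 3*A^15 - 4*A^11 + 6*A^7 - 6*A^3 + 5*A^-1 - 5*A^-5 + 2*A^-9 - A^-13
Normalise by the writhe: (-A^3)^(-w) = (-A^3)^(7) = -A^21, so f(A) = -A^21 * <K> = A^40 - 3*A^36 + 4*A^32 - 6*A^28 + 6*A^24 - 5*A^20 + 5*A^16 - 2*A^12 + A^8.
Substitute A = t^(-1/4), i.e. A^e → t^(-e/4): V(t) = t^-2 - 2*t^-3 + 5*t^-4 - 5*t^-5 + 6*t^-6 - 6*t^-7 + 4*t^-8 - 3*t^-9 + t^-10

Answer: t^-2 - 2*t^-3 + 5*t^-4 - 5*t^-5 + 6*t^-6 - 6*t^-7 + 4*t^-8 - 3*t^-9 + t^-10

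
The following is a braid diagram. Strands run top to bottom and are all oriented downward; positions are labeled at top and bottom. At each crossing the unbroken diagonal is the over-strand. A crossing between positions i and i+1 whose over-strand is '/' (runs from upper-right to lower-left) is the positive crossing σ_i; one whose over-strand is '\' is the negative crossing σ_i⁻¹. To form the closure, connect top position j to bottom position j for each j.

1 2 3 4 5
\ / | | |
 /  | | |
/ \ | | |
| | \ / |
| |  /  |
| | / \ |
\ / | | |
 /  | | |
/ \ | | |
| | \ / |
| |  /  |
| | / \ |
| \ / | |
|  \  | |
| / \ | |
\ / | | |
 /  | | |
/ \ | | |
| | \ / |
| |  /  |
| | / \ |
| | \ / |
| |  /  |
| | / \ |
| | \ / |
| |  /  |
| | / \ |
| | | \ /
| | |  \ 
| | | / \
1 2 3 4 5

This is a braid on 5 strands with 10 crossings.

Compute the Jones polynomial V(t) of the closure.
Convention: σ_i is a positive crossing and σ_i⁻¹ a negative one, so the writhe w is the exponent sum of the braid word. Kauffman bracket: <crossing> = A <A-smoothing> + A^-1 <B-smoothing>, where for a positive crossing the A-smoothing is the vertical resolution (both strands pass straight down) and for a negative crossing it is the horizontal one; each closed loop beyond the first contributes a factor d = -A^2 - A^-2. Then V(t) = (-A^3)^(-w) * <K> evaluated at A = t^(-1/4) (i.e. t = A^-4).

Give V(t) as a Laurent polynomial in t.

Reading the diagram top to bottom ('/'-over between positions i,i+1 = s_i, '\'-over = s_i^-1): braid word = s1 s3 s1 s3 s2^-1 s1 s3 s3 s3 s4^-1.
The presented braid s1 s3 s1 s3 s2^-1 s1 s3 s3 s3 s4^-1 on 5 strands reduces by inverse Markov moves (closure unchanged at each step):
  Destabilize: the word has the form β·s4^-1 where s4^-1 occurs only as the final letter (β ∈ B_4); drop it and the last strand → 4 strands.
Reduced to β = s1 s3 s1 s3 s2^-1 s1 s3 s3 s3 on 4 strands, 9 crossings.
Compute on β:
Braid: s1 s3 s1 s3 s2^-1 s1 s3 s3 s3 on 4 strands, 9 crossings.
Writhe w = (#positive) - (#negative) = 8 - 1 = 7.
Computing the Kauffman bracket via state sum. There are 2^9 = 512 states.
For each crossing: s=0 is the vertical smoothing, s=1 horizontal. Crossing k contributes A^(sign_k * (1 - 2*s_k)); loop factor d = -A^2 - A^-2.
Tabulate the states by total A-exponent and number of loops L (A-exp: L × count):
  A^9: L=3 ×1
  A^7: L=2 ×8, L=4 ×1
  A^5: L=1 ×15, L=3 ×21
  A^3: L=2 ×60, L=4 ×24
  A^1: L=3 ×110, L=5 ×16
  A^-1: L=4 ×120, L=6 ×6
  A^-3: L=5 ×83, L=7 ×1
  A^-5: L=6 ×36
  A^-7: L=7 ×9
  A^-9: L=8 ×1
Each group contributes A^e * Σ count * d^(L-1):
Powers of d = -A^2 - A^-2: d^2 = A^4 + 2 + A^-4; d^3 = -A^6 - 3*A^2 - 3*A^-2 - A^-6; d^4 = A^8 + 4*A^4 + 6 + 4*A^-4 + A^-8; d^5 = -A^10 - 5*A^6 - 10*A^2 - 10*A^-2 - 5*A^-6 - A^-10; d^6 = A^12 + 6*A^8 + 15*A^4 + 20 + 15*A^-4 + 6*A^-8 + A^-12; d^7 = -A^14 - 7*A^10 - 21*A^6 - 35*A^2 - 35*A^-2 - 21*A^-6 - 7*A^-10 - A^-14.
  A^9 * (d^2) = A^13 + 2*A^9 + A^5
  A^7 * (8*d + d^3) = -A^13 - 11*A^9 - 11*A^5 - A
  A^5 * (15 + 21*d^2) = 21*A^9 + 57*A^5 + 21*A
  A^3 * (60*d + 24*d^3) = -24*A^9 - 132*A^5 - 132*A - 24*A^-3
  A^1 * (110*d^2 + 16*d^4) = 16*A^9 + 174*A^5 + 316*A + 174*A^-3 + 16*A^-7
  A^-1 * (120*d^3 + 6*d^5) = -6*A^9 - 150*A^5 - 420*A - 420*A^-3 - 150*A^-7 - 6*A^-11
  A^-3 * (83*d^4 + d^6) = A^9 + 89*A^5 + 347*A + 518*A^-3 + 347*A^-7 + 89*A^-11 + A^-15
  A^-5 * (36*d^5) = -36*A^5 - 180*A - 360*A^-3 - 360*A^-7 - 180*A^-11 - 36*A^-15
  A^-7 * (9*d^6) = 9*A^5 + 54*A + 135*A^-3 + 180*A^-7 + 135*A^-11 + 54*A^-15 + 9*A^-19
  A^-9 * (d^7) = -A^5 - 7*A - 21*A^-3 - 35*A^-7 - 35*A^-11 - 21*A^-15 - 7*A^-19 - A^-23
Summing the groups: <K> = -A^9 - 2*A + 2*A^-3 - 2*A^-7 + 3*A^-11 - 2*A^-15 + 2*A^-19 - A^-23
Normalise by the writhe: (-A^3)^(-w) = (-A^3)^(-7) = -A^-21, so f(A) = -A^-21 * <K> = A^-12 + 2*A^-20 - 2*A^-24 + 2*A^-28 - 3*A^-32 + 2*A^-36 - 2*A^-40 + A^-44.
Substitute A = t^(-1/4), i.e. A^e → t^(-e/4): V(t) = t^11 - 2*t^10 + 2*t^9 - 3*t^8 + 2*t^7 - 2*t^6 + 2*t^5 + t^3

Answer: t^11 - 2*t^10 + 2*t^9 - 3*t^8 + 2*t^7 - 2*t^6 + 2*t^5 + t^3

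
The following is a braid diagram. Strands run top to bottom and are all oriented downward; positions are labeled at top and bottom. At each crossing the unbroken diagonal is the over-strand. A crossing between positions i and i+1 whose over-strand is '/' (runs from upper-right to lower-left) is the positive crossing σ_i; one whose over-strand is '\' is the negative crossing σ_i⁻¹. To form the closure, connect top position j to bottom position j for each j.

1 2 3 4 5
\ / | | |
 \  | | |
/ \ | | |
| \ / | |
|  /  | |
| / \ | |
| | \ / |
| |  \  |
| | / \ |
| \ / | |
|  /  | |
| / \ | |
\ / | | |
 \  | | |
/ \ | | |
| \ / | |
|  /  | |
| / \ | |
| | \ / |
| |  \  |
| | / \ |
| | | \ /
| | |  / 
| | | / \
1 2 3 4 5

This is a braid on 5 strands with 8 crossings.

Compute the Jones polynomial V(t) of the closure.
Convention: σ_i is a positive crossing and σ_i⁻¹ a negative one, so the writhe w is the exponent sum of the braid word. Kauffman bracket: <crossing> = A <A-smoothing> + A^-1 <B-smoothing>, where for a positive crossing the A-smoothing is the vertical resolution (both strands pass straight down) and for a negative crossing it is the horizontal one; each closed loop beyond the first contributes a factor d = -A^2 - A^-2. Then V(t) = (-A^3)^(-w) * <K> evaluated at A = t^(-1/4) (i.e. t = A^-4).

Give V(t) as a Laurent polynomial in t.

-t^3 + 3*t^2 - 3*t + 4 - 4*t^-1 + 3*t^-2 - 2*t^-3 + t^-4

Derivation:
Reading the diagram top to bottom ('/'-over between positions i,i+1 = s_i, '\'-over = s_i^-1): braid word = s1^-1 s2 s3^-1 s2 s1^-1 s2 s3^-1 s4.
The presented braid s1^-1 s2 s3^-1 s2 s1^-1 s2 s3^-1 s4 on 5 strands reduces by inverse Markov moves (closure unchanged at each step):
  Destabilize: the word has the form β·s4 where s4 occurs only as the final letter (β ∈ B_4); drop it and the last strand → 4 strands.
Reduced to β = s1^-1 s2 s3^-1 s2 s1^-1 s2 s3^-1 on 4 strands, 7 crossings.
Compute on β:
Braid: s1^-1 s2 s3^-1 s2 s1^-1 s2 s3^-1 on 4 strands, 7 crossings.
Writhe w = (#positive) - (#negative) = 3 - 4 = -1.
Enumerate smoothing states for the bracket polynomial. There are 2^7 = 128 states.
For each crossing: s=0 is the vertical smoothing, s=1 horizontal. Crossing k contributes A^(sign_k * (1 - 2*s_k)); loop factor d = -A^2 - A^-2.
Tabulate the states by total A-exponent and number of loops L (A-exp: L × count):
  A^7: L=4 ×1
  A^5: L=3 ×7
  A^3: L=2 ×19, L=4 ×2
  A^1: L=1 ×21, L=3 ×14
  A^-1: L=2 ×32, L=4 ×3
  A^-3: L=3 ×21
  A^-5: L=4 ×7
  A^-7: L=5 ×1
Each group contributes A^e * Σ count * d^(L-1):
Powers of d = -A^2 - A^-2: d^2 = A^4 + 2 + A^-4; d^3 = -A^6 - 3*A^2 - 3*A^-2 - A^-6; d^4 = A^8 + 4*A^4 + 6 + 4*A^-4 + A^-8.
  A^7 * (d^3) = -A^13 - 3*A^9 - 3*A^5 - A
  A^5 * (7*d^2) = 7*A^9 + 14*A^5 + 7*A
  A^3 * (19*d + 2*d^3) = -2*A^9 - 25*A^5 - 25*A - 2*A^-3
  A^1 * (21 + 14*d^2) = 14*A^5 + 49*A + 14*A^-3
  A^-1 * (32*d + 3*d^3) = -3*A^5 - 41*A - 41*A^-3 - 3*A^-7
  A^-3 * (21*d^2) = 21*A + 42*A^-3 + 21*A^-7
  A^-5 * (7*d^3) = -7*A - 21*A^-3 - 21*A^-7 - 7*A^-11
  A^-7 * (d^4) = A + 4*A^-3 + 6*A^-7 + 4*A^-11 + A^-15
Summing the groups: <K> = -A^13 + 2*A^9 - 3*A^5 + 4*A - 4*A^-3 + 3*A^-7 - 3*A^-11 + A^-15
Normalise by the writhe: (-A^3)^(-w) = (-A^3)^(1) = -A^3, so f(A) = -A^3 * <K> = A^16 - 2*A^12 + 3*A^8 - 4*A^4 + 4 - 3*A^-4 + 3*A^-8 - A^-12.
Substitute A = t^(-1/4), i.e. A^e → t^(-e/4): V(t) = -t^3 + 3*t^2 - 3*t + 4 - 4*t^-1 + 3*t^-2 - 2*t^-3 + t^-4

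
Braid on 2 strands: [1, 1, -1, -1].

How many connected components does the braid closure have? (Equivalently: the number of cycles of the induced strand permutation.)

Track the strand permutation on 2 strands, starting from identity.
  step 1: s1 swaps positions 1,2 -> [2 1]
  step 2: s1 swaps positions 1,2 -> [1 2]
  step 3: s1^-1 swaps positions 1,2 -> [2 1]
  step 4: s1^-1 swaps positions 1,2 -> [1 2]
Final permutation (position -> original strand): [1 2]
Closure components = cycle count of this permutation = 2.

Answer: 2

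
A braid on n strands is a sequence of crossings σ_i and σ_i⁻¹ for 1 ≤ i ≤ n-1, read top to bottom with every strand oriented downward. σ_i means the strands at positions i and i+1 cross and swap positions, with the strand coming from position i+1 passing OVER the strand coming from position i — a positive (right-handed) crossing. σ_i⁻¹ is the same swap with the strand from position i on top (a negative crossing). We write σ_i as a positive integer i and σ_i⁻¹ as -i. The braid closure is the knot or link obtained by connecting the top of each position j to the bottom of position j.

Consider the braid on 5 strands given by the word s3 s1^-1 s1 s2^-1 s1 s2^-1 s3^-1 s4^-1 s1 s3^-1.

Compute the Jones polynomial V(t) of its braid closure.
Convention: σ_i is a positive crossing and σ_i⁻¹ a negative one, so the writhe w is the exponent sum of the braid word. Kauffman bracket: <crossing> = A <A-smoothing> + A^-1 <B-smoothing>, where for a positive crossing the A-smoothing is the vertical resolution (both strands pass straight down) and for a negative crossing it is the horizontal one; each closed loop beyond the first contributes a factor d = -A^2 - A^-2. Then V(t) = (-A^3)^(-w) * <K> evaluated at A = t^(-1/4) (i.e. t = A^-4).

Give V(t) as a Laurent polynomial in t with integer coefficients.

t^2 - t + 1 - t^-1 + t^-2

Derivation:
The presented braid s3 s1^-1 s1 s2^-1 s1 s2^-1 s3^-1 s4^-1 s1 s3^-1 on 5 strands reduces by inverse Markov moves (closure unchanged at each step):
  Deconjugate: the word is γ·β·γ⁻¹ with γ = s3 s1^-1 (prefix) and γ⁻¹ = s1 s3^-1 (suffix); strip both.
  Destabilize: the word has the form β·s4^-1 where s4^-1 occurs only as the final letter (β ∈ B_4); drop it and the last strand → 4 strands.
  Destabilize: the word has the form β·s3^-1 where s3^-1 occurs only as the final letter (β ∈ B_3); drop it and the last strand → 3 strands.
Reduced to β = s1 s2^-1 s1 s2^-1 on 3 strands, 4 crossings.
Compute on β:
Braid: s1 s2^-1 s1 s2^-1 on 3 strands, 4 crossings.
Writhe w = (#positive) - (#negative) = 2 - 2 = 0.
Computing the Kauffman bracket via state sum. There are 2^4 = 16 states.
Each crossing splits two ways (0=vertical, 1=horizontal). The state's weight is A^(#A-smoothings - #B-smoothings) * d^(loops - 1).
  state 0000: A-exp=+0, loops=3, term = A^0 * d^2
  state 0001: A-exp=+2, loops=2, term = A^2 * d^1
  state 0010: A-exp=-2, loops=2, term = A^-2 * d^1
  state 0011: A-exp=+0, loops=1, term = A^0 * d^0
  state 0100: A-exp=+2, loops=2, term = A^2 * d^1
  state 0101: A-exp=+4, loops=3, term = A^4 * d^2
  state 0110: A-exp=+0, loops=1, term = A^0 * d^0
  state 0111: A-exp=+2, loops=2, term = A^2 * d^1
  state 1000: A-exp=-2, loops=2, term = A^-2 * d^1
  state 1001: A-exp=+0, loops=1, term = A^0 * d^0
  state 1010: A-exp=-4, loops=3, term = A^-4 * d^2
  state 1011: A-exp=-2, loops=2, term = A^-2 * d^1
  state 1100: A-exp=+0, loops=1, term = A^0 * d^0
  state 1101: A-exp=+2, loops=2, term = A^2 * d^1
  state 1110: A-exp=-2, loops=2, term = A^-2 * d^1
  state 1111: A-exp=+0, loops=1, term = A^0 * d^0
Collect the terms by A-exponent (count of states per loop number):
Powers of d = -A^2 - A^-2: d^2 = A^4 + 2 + A^-4.
  A^4 * (d^2) = A^8 + 2*A^4 + 1
  A^2 * (4*d) = -4*A^4 - 4
  A^0 * (5 + d^2) = A^4 + 7 + A^-4
  A^-2 * (4*d) = -4 - 4*A^-4
  A^-4 * (d^2) = 1 + 2*A^-4 + A^-8
Summing the groups: <K> = A^8 - A^4 + 1 - A^-4 + A^-8
Normalise by the writhe: (-A^3)^(-w) = (-A^3)^(0) = 1, so f(A) = 1 * <K> = A^8 - A^4 + 1 - A^-4 + A^-8.
Substitute A = t^(-1/4), i.e. A^e → t^(-e/4): V(t) = t^2 - t + 1 - t^-1 + t^-2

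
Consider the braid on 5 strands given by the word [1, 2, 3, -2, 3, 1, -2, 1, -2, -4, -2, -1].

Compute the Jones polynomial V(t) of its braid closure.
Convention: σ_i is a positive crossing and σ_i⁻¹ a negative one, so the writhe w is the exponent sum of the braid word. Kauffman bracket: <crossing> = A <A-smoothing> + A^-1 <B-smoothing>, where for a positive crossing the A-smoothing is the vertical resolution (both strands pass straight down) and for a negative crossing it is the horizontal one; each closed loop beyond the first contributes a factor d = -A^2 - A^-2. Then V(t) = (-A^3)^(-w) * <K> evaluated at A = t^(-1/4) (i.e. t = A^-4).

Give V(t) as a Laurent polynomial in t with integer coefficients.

t^4 - 2*t^3 + 3*t^2 - 4*t + 4 - 3*t^-1 + 3*t^-2 - t^-3

Derivation:
The presented braid s1 s2 s3 s2^-1 s3 s1 s2^-1 s1 s2^-1 s4^-1 s2^-1 s1^-1 on 5 strands reduces by inverse Markov moves (closure unchanged at each step):
  Deconjugate: the word is γ·β·γ⁻¹ with γ = s1 s2 (prefix) and γ⁻¹ = s2^-1 s1^-1 (suffix); strip both.
  Destabilize: the word has the form β·s4^-1 where s4^-1 occurs only as the final letter (β ∈ B_4); drop it and the last strand → 4 strands.
Reduced to β = s3 s2^-1 s3 s1 s2^-1 s1 s2^-1 on 4 strands, 7 crossings.
Compute on β:
Braid: s3 s2^-1 s3 s1 s2^-1 s1 s2^-1 on 4 strands, 7 crossings.
Writhe w = (#positive) - (#negative) = 4 - 3 = 1.
State-sum expansion of <K>. There are 2^7 = 128 states.
Smooth each crossing (0=||, 1=⌣⌢); contribution A^(Σ sign_k(1-2s_k)) * d^(L-1).
Tabulate the states by total A-exponent and number of loops L (A-exp: L × count):
  A^7: L=5 ×1
  A^5: L=4 ×7
  A^3: L=3 ×21
  A^1: L=2 ×32, L=4 ×3
  A^-1: L=1 ×21, L=3 ×14
  A^-3: L=2 ×19, L=4 ×2
  A^-5: L=3 ×7
  A^-7: L=4 ×1
Each group contributes A^e * Σ count * d^(L-1):
Powers of d = -A^2 - A^-2: d^2 = A^4 + 2 + A^-4; d^3 = -A^6 - 3*A^2 - 3*A^-2 - A^-6; d^4 = A^8 + 4*A^4 + 6 + 4*A^-4 + A^-8.
  A^7 * (d^4) = A^15 + 4*A^11 + 6*A^7 + 4*A^3 + A^-1
  A^5 * (7*d^3) = -7*A^11 - 21*A^7 - 21*A^3 - 7*A^-1
  A^3 * (21*d^2) = 21*A^7 + 42*A^3 + 21*A^-1
  A^1 * (32*d + 3*d^3) = -3*A^7 - 41*A^3 - 41*A^-1 - 3*A^-5
  A^-1 * (21 + 14*d^2) = 14*A^3 + 49*A^-1 + 14*A^-5
  A^-3 * (19*d + 2*d^3) = -2*A^3 - 25*A^-1 - 25*A^-5 - 2*A^-9
  A^-5 * (7*d^2) = 7*A^-1 + 14*A^-5 + 7*A^-9
  A^-7 * (d^3) = -A^-1 - 3*A^-5 - 3*A^-9 - A^-13
Summing the groups: <K> = A^15 - 3*A^11 + 3*A^7 - 4*A^3 + 4*A^-1 - 3*A^-5 + 2*A^-9 - A^-13
Normalise by the writhe: (-A^3)^(-w) = (-A^3)^(-1) = -A^-3, so f(A) = -A^-3 * <K> = -A^12 + 3*A^8 - 3*A^4 + 4 - 4*A^-4 + 3*A^-8 - 2*A^-12 + A^-16.
Substitute A = t^(-1/4), i.e. A^e → t^(-e/4): V(t) = t^4 - 2*t^3 + 3*t^2 - 4*t + 4 - 3*t^-1 + 3*t^-2 - t^-3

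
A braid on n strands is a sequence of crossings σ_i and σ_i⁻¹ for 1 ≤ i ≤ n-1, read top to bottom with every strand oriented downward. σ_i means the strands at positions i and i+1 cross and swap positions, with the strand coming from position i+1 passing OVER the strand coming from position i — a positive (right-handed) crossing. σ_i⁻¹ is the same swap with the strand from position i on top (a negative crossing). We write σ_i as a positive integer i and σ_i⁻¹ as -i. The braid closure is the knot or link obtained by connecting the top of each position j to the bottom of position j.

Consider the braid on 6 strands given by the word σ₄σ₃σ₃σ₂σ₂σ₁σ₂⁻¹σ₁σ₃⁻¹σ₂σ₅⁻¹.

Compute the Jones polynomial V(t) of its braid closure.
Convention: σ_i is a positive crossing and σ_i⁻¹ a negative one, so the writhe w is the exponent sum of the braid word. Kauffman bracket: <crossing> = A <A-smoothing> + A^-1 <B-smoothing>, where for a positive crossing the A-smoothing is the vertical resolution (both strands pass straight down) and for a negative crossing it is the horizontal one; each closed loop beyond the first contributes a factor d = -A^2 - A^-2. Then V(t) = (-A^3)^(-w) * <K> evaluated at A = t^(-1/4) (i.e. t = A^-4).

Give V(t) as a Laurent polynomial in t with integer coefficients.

-t^8 + t^7 - 2*t^6 + 3*t^5 - 2*t^4 + 3*t^3 - 2*t^2 + t

Derivation:
The presented braid s4 s3 s3 s2 s2 s1 s2^-1 s1 s3^-1 s2 s5^-1 on 6 strands reduces by inverse Markov moves (closure unchanged at each step):
  Destabilize: the word has the form β·s5^-1 where s5^-1 occurs only as the final letter (β ∈ B_5); drop it and the last strand → 5 strands.
Reduced to β = s4 s3 s3 s2 s2 s1 s2^-1 s1 s3^-1 s2 on 5 strands, 10 crossings.
Compute on β:
Braid: s4 s3 s3 s2 s2 s1 s2^-1 s1 s3^-1 s2 on 5 strands, 10 crossings.
Writhe w = (#positive) - (#negative) = 8 - 2 = 6.
Computing the Kauffman bracket via state sum. There are 2^10 = 1024 states.
Smooth each crossing (0=||, 1=⌣⌢); contribution A^(Σ sign_k(1-2s_k)) * d^(L-1).
Tabulate the states by total A-exponent and number of loops L (A-exp: L × count):
  A^10: L=3 ×1
  A^8: L=2 ×3, L=4 ×7
  A^6: L=1 ×2, L=3 ×29, L=5 ×14
  A^4: L=2 ×39, L=4 ×72, L=6 ×9
  A^2: L=1 ×17, L=3 ×137, L=5 ×54, L=7 ×2
  A^0: L=2 ×109, L=4 ×128, L=6 ×15
  A^-2: L=1 ×30, L=3 ×132, L=5 ×47, L=7 ×1
  A^-4: L=2 ×49, L=4 ×65, L=6 ×6
  A^-6: L=3 ×31, L=5 ×14
  A^-8: L=4 ×9, L=6 ×1
  A^-10: L=5 ×1
Each group contributes A^e * Σ count * d^(L-1):
Powers of d = -A^2 - A^-2: d^2 = A^4 + 2 + A^-4; d^3 = -A^6 - 3*A^2 - 3*A^-2 - A^-6; d^4 = A^8 + 4*A^4 + 6 + 4*A^-4 + A^-8; d^5 = -A^10 - 5*A^6 - 10*A^2 - 10*A^-2 - 5*A^-6 - A^-10; d^6 = A^12 + 6*A^8 + 15*A^4 + 20 + 15*A^-4 + 6*A^-8 + A^-12.
  A^10 * (d^2) = A^14 + 2*A^10 + A^6
  A^8 * (3*d + 7*d^3) = -7*A^14 - 24*A^10 - 24*A^6 - 7*A^2
  A^6 * (2 + 29*d^2 + 14*d^4) = 14*A^14 + 85*A^10 + 144*A^6 + 85*A^2 + 14*A^-2
  A^4 * (39*d + 72*d^3 + 9*d^5) = -9*A^14 - 117*A^10 - 345*A^6 - 345*A^2 - 117*A^-2 - 9*A^-6
  A^2 * (17 + 137*d^2 + 54*d^4 + 2*d^6) = 2*A^14 + 66*A^10 + 383*A^6 + 655*A^2 + 383*A^-2 + 66*A^-6 + 2*A^-10
  A^0 * (109*d + 128*d^3 + 15*d^5) = -15*A^10 - 203*A^6 - 643*A^2 - 643*A^-2 - 203*A^-6 - 15*A^-10
  A^-2 * (30 + 132*d^2 + 47*d^4 + d^6) = A^10 + 53*A^6 + 335*A^2 + 596*A^-2 + 335*A^-6 + 53*A^-10 + A^-14
  A^-4 * (49*d + 65*d^3 + 6*d^5) = -6*A^6 - 95*A^2 - 304*A^-2 - 304*A^-6 - 95*A^-10 - 6*A^-14
  A^-6 * (31*d^2 + 14*d^4) = 14*A^2 + 87*A^-2 + 146*A^-6 + 87*A^-10 + 14*A^-14
  A^-8 * (9*d^3 + d^5) = -A^2 - 14*A^-2 - 37*A^-6 - 37*A^-10 - 14*A^-14 - A^-18
  A^-10 * (d^4) = A^-2 + 4*A^-6 + 6*A^-10 + 4*A^-14 + A^-18
Summing the groups: <K> = A^14 - 2*A^10 + 3*A^6 - 2*A^2 + 3*A^-2 - 2*A^-6 + A^-10 - A^-14
Normalise by the writhe: (-A^3)^(-w) = (-A^3)^(-6) = A^-18, so f(A) = A^-18 * <K> = A^-4 - 2*A^-8 + 3*A^-12 - 2*A^-16 + 3*A^-20 - 2*A^-24 + A^-28 - A^-32.
Substitute A = t^(-1/4), i.e. A^e → t^(-e/4): V(t) = -t^8 + t^7 - 2*t^6 + 3*t^5 - 2*t^4 + 3*t^3 - 2*t^2 + t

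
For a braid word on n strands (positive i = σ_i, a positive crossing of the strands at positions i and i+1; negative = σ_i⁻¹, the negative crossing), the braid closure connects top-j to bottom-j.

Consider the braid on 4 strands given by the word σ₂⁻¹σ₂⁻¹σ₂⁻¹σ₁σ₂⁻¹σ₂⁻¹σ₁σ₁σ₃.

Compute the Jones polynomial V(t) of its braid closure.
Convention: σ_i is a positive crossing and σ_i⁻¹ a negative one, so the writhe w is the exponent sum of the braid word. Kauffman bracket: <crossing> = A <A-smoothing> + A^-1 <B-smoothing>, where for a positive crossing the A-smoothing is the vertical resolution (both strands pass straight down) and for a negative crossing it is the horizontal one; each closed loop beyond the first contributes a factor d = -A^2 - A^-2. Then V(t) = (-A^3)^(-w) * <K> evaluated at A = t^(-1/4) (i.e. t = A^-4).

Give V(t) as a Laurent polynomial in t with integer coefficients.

-t^2 + 2*t - 3 + 5*t^-1 - 4*t^-2 + 5*t^-3 - 4*t^-4 + 2*t^-5 - t^-6

Derivation:
The presented braid s2^-1 s2^-1 s2^-1 s1 s2^-1 s2^-1 s1 s1 s3 on 4 strands reduces by inverse Markov moves (closure unchanged at each step):
  Destabilize: the word has the form β·s3 where s3 occurs only as the final letter (β ∈ B_3); drop it and the last strand → 3 strands.
Reduced to β = s2^-1 s2^-1 s2^-1 s1 s2^-1 s2^-1 s1 s1 on 3 strands, 8 crossings.
Compute on β:
Braid: s2^-1 s2^-1 s2^-1 s1 s2^-1 s2^-1 s1 s1 on 3 strands, 8 crossings.
Writhe w = (#positive) - (#negative) = 3 - 5 = -2.
Enumerate smoothing states for the bracket polynomial. There are 2^8 = 256 states.
Each crossing splits two ways (0=vertical, 1=horizontal). The state's weight is A^(#A-smoothings - #B-smoothings) * d^(loops - 1).
Tabulate the states by total A-exponent and number of loops L (A-exp: L × count):
  A^8: L=6 ×1
  A^6: L=5 ×8
  A^4: L=4 ×27, L=6 ×1
  A^2: L=3 ×50, L=5 ×6
  A^0: L=2 ×53, L=4 ×17
  A^-2: L=1 ×27, L=3 ×28, L=5 ×1
  A^-4: L=2 ×24, L=4 ×4
  A^-6: L=3 ×8
  A^-8: L=4 ×1
Each group contributes A^e * Σ count * d^(L-1):
Powers of d = -A^2 - A^-2: d^2 = A^4 + 2 + A^-4; d^3 = -A^6 - 3*A^2 - 3*A^-2 - A^-6; d^4 = A^8 + 4*A^4 + 6 + 4*A^-4 + A^-8; d^5 = -A^10 - 5*A^6 - 10*A^2 - 10*A^-2 - 5*A^-6 - A^-10.
  A^8 * (d^5) = -A^18 - 5*A^14 - 10*A^10 - 10*A^6 - 5*A^2 - A^-2
  A^6 * (8*d^4) = 8*A^14 + 32*A^10 + 48*A^6 + 32*A^2 + 8*A^-2
  A^4 * (27*d^3 + d^5) = -A^14 - 32*A^10 - 91*A^6 - 91*A^2 - 32*A^-2 - A^-6
  A^2 * (50*d^2 + 6*d^4) = 6*A^10 + 74*A^6 + 136*A^2 + 74*A^-2 + 6*A^-6
  A^0 * (53*d + 17*d^3) = -17*A^6 - 104*A^2 - 104*A^-2 - 17*A^-6
  A^-2 * (27 + 28*d^2 + d^4) = A^6 + 32*A^2 + 89*A^-2 + 32*A^-6 + A^-10
  A^-4 * (24*d + 4*d^3) = -4*A^2 - 36*A^-2 - 36*A^-6 - 4*A^-10
  A^-6 * (8*d^2) = 8*A^-2 + 16*A^-6 + 8*A^-10
  A^-8 * (d^3) = -A^-2 - 3*A^-6 - 3*A^-10 - A^-14
Summing the groups: <K> = -A^18 + 2*A^14 - 4*A^10 + 5*A^6 - 4*A^2 + 5*A^-2 - 3*A^-6 + 2*A^-10 - A^-14
Normalise by the writhe: (-A^3)^(-w) = (-A^3)^(2) = A^6, so f(A) = A^6 * <K> = -A^24 + 2*A^20 - 4*A^16 + 5*A^12 - 4*A^8 + 5*A^4 - 3 + 2*A^-4 - A^-8.
Substitute A = t^(-1/4), i.e. A^e → t^(-e/4): V(t) = -t^2 + 2*t - 3 + 5*t^-1 - 4*t^-2 + 5*t^-3 - 4*t^-4 + 2*t^-5 - t^-6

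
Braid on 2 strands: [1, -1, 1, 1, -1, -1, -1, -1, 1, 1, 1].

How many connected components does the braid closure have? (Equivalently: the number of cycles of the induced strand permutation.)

Track the strand permutation on 2 strands, starting from identity.
  step 1: s1 swaps positions 1,2 -> [2 1]
  step 2: s1^-1 swaps positions 1,2 -> [1 2]
  step 3: s1 swaps positions 1,2 -> [2 1]
  step 4: s1 swaps positions 1,2 -> [1 2]
  step 5: s1^-1 swaps positions 1,2 -> [2 1]
  step 6: s1^-1 swaps positions 1,2 -> [1 2]
  step 7: s1^-1 swaps positions 1,2 -> [2 1]
  step 8: s1^-1 swaps positions 1,2 -> [1 2]
  step 9: s1 swaps positions 1,2 -> [2 1]
  step 10: s1 swaps positions 1,2 -> [1 2]
  step 11: s1 swaps positions 1,2 -> [2 1]
Final permutation (position -> original strand): [2 1]
Closure components = cycle count of this permutation = 1.

Answer: 1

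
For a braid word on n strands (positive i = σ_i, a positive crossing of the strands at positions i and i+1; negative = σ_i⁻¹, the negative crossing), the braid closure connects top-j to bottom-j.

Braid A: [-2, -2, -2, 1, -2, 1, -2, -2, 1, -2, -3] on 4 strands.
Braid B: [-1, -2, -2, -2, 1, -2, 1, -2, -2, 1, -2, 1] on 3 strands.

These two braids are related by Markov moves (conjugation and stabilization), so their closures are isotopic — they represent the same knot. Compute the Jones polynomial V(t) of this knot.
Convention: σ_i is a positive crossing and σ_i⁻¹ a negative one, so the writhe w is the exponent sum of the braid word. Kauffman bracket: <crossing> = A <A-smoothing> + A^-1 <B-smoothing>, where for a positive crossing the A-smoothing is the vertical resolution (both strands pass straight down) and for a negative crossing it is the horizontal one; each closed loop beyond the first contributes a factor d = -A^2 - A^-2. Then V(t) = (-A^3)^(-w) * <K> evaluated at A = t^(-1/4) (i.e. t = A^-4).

-t + 3 - 4*t^-1 + 7*t^-2 - 8*t^-3 + 9*t^-4 - 9*t^-5 + 7*t^-6 - 5*t^-7 + 3*t^-8 - t^-9

Derivation:
Markov-equivalent braids have isotopic closures, hence identical knot invariants. Strip the Markov moves from each word to reach a common short braid β, then compute V(t) once on β.
Braid A: s2^-1 s2^-1 s2^-1 s1 s2^-1 s1 s2^-1 s2^-1 s1 s2^-1 s3^-1 on 4 strands reduces by inverse Markov moves (closure unchanged at each step):
  Destabilize: the word has the form β·s3^-1 where s3^-1 occurs only as the final letter (β ∈ B_3); drop it and the last strand → 3 strands.
Reduced to β = s2^-1 s2^-1 s2^-1 s1 s2^-1 s1 s2^-1 s2^-1 s1 s2^-1 on 3 strands, 10 crossings.
Braid B: s1^-1 s2^-1 s2^-1 s2^-1 s1 s2^-1 s1 s2^-1 s2^-1 s1 s2^-1 s1 on 3 strands reduces by inverse Markov moves (closure unchanged at each step):
  Deconjugate: the word is γ·β·γ⁻¹ with γ = s1^-1 (prefix) and γ⁻¹ = s1 (suffix); strip both.
Reduced to β = s2^-1 s2^-1 s2^-1 s1 s2^-1 s1 s2^-1 s2^-1 s1 s2^-1 on 3 strands, 10 crossings.
Both give the same β = s2^-1 s2^-1 s2^-1 s1 s2^-1 s1 s2^-1 s2^-1 s1 s2^-1 on 3 strands, so one state sum suffices:
Braid: s2^-1 s2^-1 s2^-1 s1 s2^-1 s1 s2^-1 s2^-1 s1 s2^-1 on 3 strands, 10 crossings.
Writhe w = (#positive) - (#negative) = 3 - 7 = -4.
Computing the Kauffman bracket via state sum. There are 2^10 = 1024 states.
Smooth each crossing (0=||, 1=⌣⌢); contribution A^(Σ sign_k(1-2s_k)) * d^(L-1).
Tabulate the states by total A-exponent and number of loops L (A-exp: L × count):
  A^10: L=8 ×1
  A^8: L=7 ×10
  A^6: L=6 ×45
  A^4: L=5 ×119, L=7 ×1
  A^2: L=4 ×202, L=6 ×8
  A^0: L=3 ×224, L=5 ×28
  A^-2: L=2 ×156, L=4 ×53, L=6 ×1
  A^-4: L=1 ×57, L=3 ×59, L=5 ×4
  A^-6: L=2 ×38, L=4 ×7
  A^-8: L=3 ×10
  A^-10: L=4 ×1
Each group contributes A^e * Σ count * d^(L-1):
Powers of d = -A^2 - A^-2: d^2 = A^4 + 2 + A^-4; d^3 = -A^6 - 3*A^2 - 3*A^-2 - A^-6; d^4 = A^8 + 4*A^4 + 6 + 4*A^-4 + A^-8; d^5 = -A^10 - 5*A^6 - 10*A^2 - 10*A^-2 - 5*A^-6 - A^-10; d^6 = A^12 + 6*A^8 + 15*A^4 + 20 + 15*A^-4 + 6*A^-8 + A^-12; d^7 = -A^14 - 7*A^10 - 21*A^6 - 35*A^2 - 35*A^-2 - 21*A^-6 - 7*A^-10 - A^-14.
  A^10 * (d^7) = -A^24 - 7*A^20 - 21*A^16 - 35*A^12 - 35*A^8 - 21*A^4 - 7 - A^-4
  A^8 * (10*d^6) = 10*A^20 + 60*A^16 + 150*A^12 + 200*A^8 + 150*A^4 + 60 + 10*A^-4
  A^6 * (45*d^5) = -45*A^16 - 225*A^12 - 450*A^8 - 450*A^4 - 225 - 45*A^-4
  A^4 * (119*d^4 + d^6) = A^16 + 125*A^12 + 491*A^8 + 734*A^4 + 491 + 125*A^-4 + A^-8
  A^2 * (202*d^3 + 8*d^5) = -8*A^12 - 242*A^8 - 686*A^4 - 686 - 242*A^-4 - 8*A^-8
  A^0 * (224*d^2 + 28*d^4) = 28*A^8 + 336*A^4 + 616 + 336*A^-4 + 28*A^-8
  A^-2 * (156*d + 53*d^3 + d^5) = -A^8 - 58*A^4 - 325 - 325*A^-4 - 58*A^-8 - A^-12
  A^-4 * (57 + 59*d^2 + 4*d^4) = 4*A^4 + 75 + 199*A^-4 + 75*A^-8 + 4*A^-12
  A^-6 * (38*d + 7*d^3) = -7 - 59*A^-4 - 59*A^-8 - 7*A^-12
  A^-8 * (10*d^2) = 10*A^-4 + 20*A^-8 + 10*A^-12
  A^-10 * (d^3) = -A^-4 - 3*A^-8 - 3*A^-12 - A^-16
Summing the groups: <K> = -A^24 + 3*A^20 - 5*A^16 + 7*A^12 - 9*A^8 + 9*A^4 - 8 + 7*A^-4 - 4*A^-8 + 3*A^-12 - A^-16
Normalise by the writhe: (-A^3)^(-w) = (-A^3)^(4) = A^12, so f(A) = A^12 * <K> = -A^36 + 3*A^32 - 5*A^28 + 7*A^24 - 9*A^20 + 9*A^16 - 8*A^12 + 7*A^8 - 4*A^4 + 3 - A^-4.
Substitute A = t^(-1/4), i.e. A^e → t^(-e/4): V(t) = -t + 3 - 4*t^-1 + 7*t^-2 - 8*t^-3 + 9*t^-4 - 9*t^-5 + 7*t^-6 - 5*t^-7 + 3*t^-8 - t^-9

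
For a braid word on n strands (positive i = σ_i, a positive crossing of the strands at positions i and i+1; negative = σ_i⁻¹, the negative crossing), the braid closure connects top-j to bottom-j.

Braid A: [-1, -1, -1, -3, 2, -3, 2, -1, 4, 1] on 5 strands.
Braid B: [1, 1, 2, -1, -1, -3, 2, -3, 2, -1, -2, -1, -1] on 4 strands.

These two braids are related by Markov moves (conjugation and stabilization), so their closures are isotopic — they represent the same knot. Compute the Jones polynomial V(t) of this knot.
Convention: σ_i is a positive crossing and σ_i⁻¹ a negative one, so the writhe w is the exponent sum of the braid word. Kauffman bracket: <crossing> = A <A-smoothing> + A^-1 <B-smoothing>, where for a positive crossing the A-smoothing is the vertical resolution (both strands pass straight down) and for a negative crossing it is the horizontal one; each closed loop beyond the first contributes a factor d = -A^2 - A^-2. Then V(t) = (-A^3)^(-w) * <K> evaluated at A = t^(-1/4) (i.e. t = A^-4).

t - 1 + 2*t^-1 - 3*t^-2 + 3*t^-3 - 2*t^-4 + 2*t^-5 - t^-6

Derivation:
Markov-equivalent braids have isotopic closures, hence identical knot invariants. Strip the Markov moves from each word to reach a common short braid β, then compute V(t) once on β.
Braid A: s1^-1 s1^-1 s1^-1 s3^-1 s2 s3^-1 s2 s1^-1 s4 s1 on 5 strands reduces by inverse Markov moves (closure unchanged at each step):
  Deconjugate: the word is γ·β·γ⁻¹ with γ = s1^-1 (prefix) and γ⁻¹ = s1 (suffix); strip both.
  Destabilize: the word has the form β·s4 where s4 occurs only as the final letter (β ∈ B_4); drop it and the last strand → 4 strands.
Reduced to β = s1^-1 s1^-1 s3^-1 s2 s3^-1 s2 s1^-1 on 4 strands, 7 crossings.
Braid B: s1 s1 s2 s1^-1 s1^-1 s3^-1 s2 s3^-1 s2 s1^-1 s2^-1 s1^-1 s1^-1 on 4 strands reduces by inverse Markov moves (closure unchanged at each step):
  Deconjugate: the word is γ·β·γ⁻¹ with γ = s1 (prefix) and γ⁻¹ = s1^-1 (suffix); strip both.
  Deconjugate: the word is γ·β·γ⁻¹ with γ = s1 s2 (prefix) and γ⁻¹ = s2^-1 s1^-1 (suffix); strip both.
Reduced to β = s1^-1 s1^-1 s3^-1 s2 s3^-1 s2 s1^-1 on 4 strands, 7 crossings.
Both give the same β = s1^-1 s1^-1 s3^-1 s2 s3^-1 s2 s1^-1 on 4 strands, so one state sum suffices:
Braid: s1^-1 s1^-1 s3^-1 s2 s3^-1 s2 s1^-1 on 4 strands, 7 crossings.
Writhe w = (#positive) - (#negative) = 2 - 5 = -3.
State-sum expansion of <K>. There are 2^7 = 128 states.
Smooth each crossing (0=||, 1=⌣⌢); contribution A^(Σ sign_k(1-2s_k)) * d^(L-1).
Tabulate the states by total A-exponent and number of loops L (A-exp: L × count):
  A^7: L=5 ×1
  A^5: L=4 ×7
  A^3: L=3 ×20, L=5 ×1
  A^1: L=2 ×27, L=4 ×8
  A^-1: L=1 ×15, L=3 ×19, L=5 ×1
  A^-3: L=2 ×17, L=4 ×4
  A^-5: L=3 ×7
  A^-7: L=4 ×1
Each group contributes A^e * Σ count * d^(L-1):
Powers of d = -A^2 - A^-2: d^2 = A^4 + 2 + A^-4; d^3 = -A^6 - 3*A^2 - 3*A^-2 - A^-6; d^4 = A^8 + 4*A^4 + 6 + 4*A^-4 + A^-8.
  A^7 * (d^4) = A^15 + 4*A^11 + 6*A^7 + 4*A^3 + A^-1
  A^5 * (7*d^3) = -7*A^11 - 21*A^7 - 21*A^3 - 7*A^-1
  A^3 * (20*d^2 + d^4) = A^11 + 24*A^7 + 46*A^3 + 24*A^-1 + A^-5
  A^1 * (27*d + 8*d^3) = -8*A^7 - 51*A^3 - 51*A^-1 - 8*A^-5
  A^-1 * (15 + 19*d^2 + d^4) = A^7 + 23*A^3 + 59*A^-1 + 23*A^-5 + A^-9
  A^-3 * (17*d + 4*d^3) = -4*A^3 - 29*A^-1 - 29*A^-5 - 4*A^-9
  A^-5 * (7*d^2) = 7*A^-1 + 14*A^-5 + 7*A^-9
  A^-7 * (d^3) = -A^-1 - 3*A^-5 - 3*A^-9 - A^-13
Summing the groups: <K> = A^15 - 2*A^11 + 2*A^7 - 3*A^3 + 3*A^-1 - 2*A^-5 + A^-9 - A^-13
Normalise by the writhe: (-A^3)^(-w) = (-A^3)^(3) = -A^9, so f(A) = -A^9 * <K> = -A^24 + 2*A^20 - 2*A^16 + 3*A^12 - 3*A^8 + 2*A^4 - 1 + A^-4.
Substitute A = t^(-1/4), i.e. A^e → t^(-e/4): V(t) = t - 1 + 2*t^-1 - 3*t^-2 + 3*t^-3 - 2*t^-4 + 2*t^-5 - t^-6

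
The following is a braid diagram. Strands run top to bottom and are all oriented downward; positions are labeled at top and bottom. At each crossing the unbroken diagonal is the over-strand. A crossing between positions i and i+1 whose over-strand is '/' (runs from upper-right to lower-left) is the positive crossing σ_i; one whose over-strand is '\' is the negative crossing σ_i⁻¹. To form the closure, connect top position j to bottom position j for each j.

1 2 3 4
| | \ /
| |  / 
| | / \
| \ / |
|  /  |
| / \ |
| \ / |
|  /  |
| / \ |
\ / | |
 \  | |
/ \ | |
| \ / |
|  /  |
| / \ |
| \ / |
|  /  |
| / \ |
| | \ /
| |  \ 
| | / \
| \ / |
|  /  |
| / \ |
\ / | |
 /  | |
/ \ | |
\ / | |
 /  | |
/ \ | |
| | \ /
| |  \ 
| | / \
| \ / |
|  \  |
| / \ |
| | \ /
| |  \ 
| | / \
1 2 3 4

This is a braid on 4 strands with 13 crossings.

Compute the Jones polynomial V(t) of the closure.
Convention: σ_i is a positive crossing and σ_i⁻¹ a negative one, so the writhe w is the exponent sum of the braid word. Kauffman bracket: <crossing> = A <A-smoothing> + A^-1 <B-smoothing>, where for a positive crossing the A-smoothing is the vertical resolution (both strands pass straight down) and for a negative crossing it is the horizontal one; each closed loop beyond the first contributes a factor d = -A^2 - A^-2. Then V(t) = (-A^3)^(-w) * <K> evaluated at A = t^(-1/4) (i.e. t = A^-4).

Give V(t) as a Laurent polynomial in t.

Reading the diagram top to bottom ('/'-over between positions i,i+1 = s_i, '\'-over = s_i^-1): braid word = s3 s2 s2 s1^-1 s2 s2 s3^-1 s2 s1 s1 s3^-1 s2^-1 s3^-1.
The presented braid s3 s2 s2 s1^-1 s2 s2 s3^-1 s2 s1 s1 s3^-1 s2^-1 s3^-1 on 4 strands reduces by inverse Markov moves (closure unchanged at each step):
  Deconjugate: the word is γ·β·γ⁻¹ with γ = s3 s2 (prefix) and γ⁻¹ = s2^-1 s3^-1 (suffix); strip both.
Reduced to β = s2 s1^-1 s2 s2 s3^-1 s2 s1 s1 s3^-1 on 4 strands, 9 crossings.
Compute on β:
Braid: s2 s1^-1 s2 s2 s3^-1 s2 s1 s1 s3^-1 on 4 strands, 9 crossings.
Writhe w = (#positive) - (#negative) = 6 - 3 = 3.
Enumerate smoothing states for the bracket polynomial. There are 2^9 = 512 states.
Smooth each crossing (0=||, 1=⌣⌢); contribution A^(Σ sign_k(1-2s_k)) * d^(L-1).
Tabulate the states by total A-exponent and number of loops L (A-exp: L × count):
  A^9: L=3 ×1
  A^7: L=2 ×6, L=4 ×3
  A^5: L=1 ×11, L=3 ×24, L=5 ×1
  A^3: L=2 ×68, L=4 ×16
  A^1: L=1 ×38, L=3 ×85, L=5 ×3
  A^-1: L=2 ×77, L=4 ×49
  A^-3: L=3 ×69, L=5 ×15
  A^-5: L=4 ×34, L=6 ×2
  A^-7: L=5 ×9
  A^-9: L=6 ×1
Each group contributes A^e * Σ count * d^(L-1):
Powers of d = -A^2 - A^-2: d^2 = A^4 + 2 + A^-4; d^3 = -A^6 - 3*A^2 - 3*A^-2 - A^-6; d^4 = A^8 + 4*A^4 + 6 + 4*A^-4 + A^-8; d^5 = -A^10 - 5*A^6 - 10*A^2 - 10*A^-2 - 5*A^-6 - A^-10.
  A^9 * (d^2) = A^13 + 2*A^9 + A^5
  A^7 * (6*d + 3*d^3) = -3*A^13 - 15*A^9 - 15*A^5 - 3*A
  A^5 * (11 + 24*d^2 + d^4) = A^13 + 28*A^9 + 65*A^5 + 28*A + A^-3
  A^3 * (68*d + 16*d^3) = -16*A^9 - 116*A^5 - 116*A - 16*A^-3
  A^1 * (38 + 85*d^2 + 3*d^4) = 3*A^9 + 97*A^5 + 226*A + 97*A^-3 + 3*A^-7
  A^-1 * (77*d + 49*d^3) = -49*A^5 - 224*A - 224*A^-3 - 49*A^-7
  A^-3 * (69*d^2 + 15*d^4) = 15*A^5 + 129*A + 228*A^-3 + 129*A^-7 + 15*A^-11
  A^-5 * (34*d^3 + 2*d^5) = -2*A^5 - 44*A - 122*A^-3 - 122*A^-7 - 44*A^-11 - 2*A^-15
  A^-7 * (9*d^4) = 9*A + 36*A^-3 + 54*A^-7 + 36*A^-11 + 9*A^-15
  A^-9 * (d^5) = -A - 5*A^-3 - 10*A^-7 - 10*A^-11 - 5*A^-15 - A^-19
Summing the groups: <K> = -A^13 + 2*A^9 - 4*A^5 + 4*A - 5*A^-3 + 5*A^-7 - 3*A^-11 + 2*A^-15 - A^-19
Normalise by the writhe: (-A^3)^(-w) = (-A^3)^(-3) = -A^-9, so f(A) = -A^-9 * <K> = A^4 - 2 + 4*A^-4 - 4*A^-8 + 5*A^-12 - 5*A^-16 + 3*A^-20 - 2*A^-24 + A^-28.
Substitute A = t^(-1/4), i.e. A^e → t^(-e/4): V(t) = t^7 - 2*t^6 + 3*t^5 - 5*t^4 + 5*t^3 - 4*t^2 + 4*t - 2 + t^-1

Answer: t^7 - 2*t^6 + 3*t^5 - 5*t^4 + 5*t^3 - 4*t^2 + 4*t - 2 + t^-1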